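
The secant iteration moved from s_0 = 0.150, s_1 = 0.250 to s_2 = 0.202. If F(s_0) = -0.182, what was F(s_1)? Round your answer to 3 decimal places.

0.168

The secant line through (0.150, -0.182) and (0.250, F(s_1)) crosses zero at s_2 = 0.202.
So (0.150, -0.182), (0.250, F(s_1)), (0.202, 0) are collinear:
F(s_1) = -0.182 · (0.250 − 0.202) / (0.150 − 0.202) = -0.182 · (0.04800)/(-0.05200) = 0.16800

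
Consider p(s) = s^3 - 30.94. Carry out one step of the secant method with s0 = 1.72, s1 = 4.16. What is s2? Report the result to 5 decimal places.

2.66283

p(1.72) = -25.8515520, p(4.16) = 41.0512960
s2 = 4.1600000 − 41.0512960·(4.1600000 − 1.7200000) / (41.0512960 − (-25.8515520)) = 4.1600000 − (100.1651622)/(66.9028480) = 2.6628266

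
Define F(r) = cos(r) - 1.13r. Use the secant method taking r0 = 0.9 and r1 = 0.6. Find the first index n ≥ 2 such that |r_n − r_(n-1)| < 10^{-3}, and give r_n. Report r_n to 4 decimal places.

n = 4, r_n = 0.6852

F(0.9) = -0.395390, F(0.6) = 0.147336
r2 = 0.600000 − 0.147336·(-0.300000)/(0.542726) = 0.681442;  |Δ| = 0.081442
F(0.681442) = 0.006636
r3 = 0.681442 − 0.006636·(0.081442)/(-0.140700) = 0.685283;  |Δ| = 0.003841
F(0.685283) = -0.000130
r4 = 0.685283 − (-0.000130)·(0.003841)/(-0.006765) = 0.685209;  |Δ| = 0.000074
|r4 − r3| = 0.000074 < 10^{-3}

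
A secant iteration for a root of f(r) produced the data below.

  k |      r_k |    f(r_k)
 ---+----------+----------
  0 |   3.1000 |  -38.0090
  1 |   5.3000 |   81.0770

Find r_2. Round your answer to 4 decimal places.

3.8022

r_2 = 5.3000 − 81.0770·(5.3000 − 3.1000) / (81.0770 − (-38.0090))
   = 5.3000 − (178.369400)/(119.086000) = 3.802180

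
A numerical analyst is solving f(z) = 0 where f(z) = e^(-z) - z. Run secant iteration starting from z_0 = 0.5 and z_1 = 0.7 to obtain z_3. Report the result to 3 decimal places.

f(0.5) = 0.10653, f(0.7) = -0.20341
z_2 = 0.70000 − (-0.20341)·(0.70000 − 0.50000) / (-0.20341 − 0.10653) = 0.70000 − (-0.04068)/(-0.30995) = 0.56874
f(0.56874) = -0.00250
z_3 = 0.56874 − (-0.00250)·(0.56874 − 0.70000) / (-0.00250 − (-0.20341)) = 0.56874 − (0.00033)/(0.20091) = 0.56711

0.567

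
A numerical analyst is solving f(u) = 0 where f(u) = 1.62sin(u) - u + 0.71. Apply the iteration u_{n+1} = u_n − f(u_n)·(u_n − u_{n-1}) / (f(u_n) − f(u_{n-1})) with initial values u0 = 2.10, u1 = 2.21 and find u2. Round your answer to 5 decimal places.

2.10444

f(2.10) = 0.0083992, f(2.21) = -0.1998349
u2 = 2.2100000 − (-0.1998349)·(2.2100000 − 2.1000000) / (-0.1998349 − 0.0083992) = 2.2100000 − (-0.0219818)/(-0.2082340) = 2.1044369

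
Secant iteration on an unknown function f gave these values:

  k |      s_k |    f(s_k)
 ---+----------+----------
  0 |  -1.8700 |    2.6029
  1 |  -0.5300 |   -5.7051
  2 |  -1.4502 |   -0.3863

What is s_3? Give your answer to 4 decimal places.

s_3 = -1.4502 − (-0.3863)·(-1.4502 − (-0.5300)) / (-0.3863 − (-5.7051))
   = -1.4502 − (0.355473)/(5.318800) = -1.517033

-1.5170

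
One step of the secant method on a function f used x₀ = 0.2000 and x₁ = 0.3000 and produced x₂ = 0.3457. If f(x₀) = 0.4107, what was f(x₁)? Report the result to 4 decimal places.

The secant line through (0.2000, 0.4107) and (0.3000, f(x₁)) crosses zero at x₂ = 0.3457.
So (0.2000, 0.4107), (0.3000, f(x₁)), (0.3457, 0) are collinear:
f(x₁) = 0.4107 · (0.3000 − 0.3457) / (0.2000 − 0.3457) = 0.4107 · (-0.045700)/(-0.145700) = 0.128819

0.1288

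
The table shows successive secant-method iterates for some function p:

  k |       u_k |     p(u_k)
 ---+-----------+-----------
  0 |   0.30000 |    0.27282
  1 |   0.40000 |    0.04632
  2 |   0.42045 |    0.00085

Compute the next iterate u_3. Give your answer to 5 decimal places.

u_3 = 0.42045 − 0.00085·(0.42045 − 0.40000) / (0.00085 − 0.04632)
   = 0.42045 − (0.0000174)/(-0.0454700) = 0.4208323

0.42083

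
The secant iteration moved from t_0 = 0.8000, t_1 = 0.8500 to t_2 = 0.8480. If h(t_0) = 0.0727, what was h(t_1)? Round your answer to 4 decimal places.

-0.0030

The secant line through (0.8000, 0.0727) and (0.8500, h(t_1)) crosses zero at t_2 = 0.8480.
So (0.8000, 0.0727), (0.8500, h(t_1)), (0.8480, 0) are collinear:
h(t_1) = 0.0727 · (0.8500 − 0.8480) / (0.8000 − 0.8480) = 0.0727 · (0.002000)/(-0.048000) = -0.003029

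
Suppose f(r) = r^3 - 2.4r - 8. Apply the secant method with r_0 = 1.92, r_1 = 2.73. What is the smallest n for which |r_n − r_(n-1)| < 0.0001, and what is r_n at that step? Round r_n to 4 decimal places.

n = 6, r_n = 2.3957

f(1.92) = -5.530112, f(2.73) = 5.794417
r_2 = 2.730000 − 5.794417·(0.810000)/(11.324529) = 2.315548;  |Δ| = 0.414452
f(2.315548) = -1.141902
r_3 = 2.315548 − (-1.141902)·(-0.414452)/(-6.936319) = 2.383777;  |Δ| = 0.068230
f(2.383777) = -0.175501
r_4 = 2.383777 − (-0.175501)·(0.068230)/(0.966401) = 2.396168;  |Δ| = 0.012391
f(2.396168) = 0.007088
r_5 = 2.396168 − 0.007088·(0.012391)/(0.182589) = 2.395687;  |Δ| = 0.000481
f(2.395687) = -0.000041
r_6 = 2.395687 − (-0.000041)·(-0.000481)/(-0.007129) = 2.395690;  |Δ| = 0.000003
|r_6 − r_5| = 0.000003 < 0.0001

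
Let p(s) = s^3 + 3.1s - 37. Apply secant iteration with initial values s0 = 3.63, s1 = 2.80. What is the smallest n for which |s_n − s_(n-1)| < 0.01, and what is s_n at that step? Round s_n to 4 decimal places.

n = 4, s_n = 3.0231

p(3.63) = 22.085147, p(2.80) = -6.368000
s2 = 2.800000 − (-6.368000)·(-0.830000)/(-28.453147) = 2.985759;  |Δ| = 0.185759
p(2.985759) = -1.126819
s3 = 2.985759 − (-1.126819)·(0.185759)/(5.241181) = 3.025696;  |Δ| = 0.039937
p(3.025696) = 0.079423
s4 = 3.025696 − 0.079423·(0.039937)/(1.206243) = 3.023067;  |Δ| = 0.002630
|s4 − s3| = 0.002630 < 0.01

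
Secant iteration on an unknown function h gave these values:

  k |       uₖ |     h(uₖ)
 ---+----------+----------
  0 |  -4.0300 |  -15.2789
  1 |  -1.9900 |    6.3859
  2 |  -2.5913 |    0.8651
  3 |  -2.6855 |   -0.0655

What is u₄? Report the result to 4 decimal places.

u₄ = -2.6855 − (-0.0655)·(-2.6855 − (-2.5913)) / (-0.0655 − 0.8651)
   = -2.6855 − (0.006170)/(-0.930600) = -2.678870

-2.6789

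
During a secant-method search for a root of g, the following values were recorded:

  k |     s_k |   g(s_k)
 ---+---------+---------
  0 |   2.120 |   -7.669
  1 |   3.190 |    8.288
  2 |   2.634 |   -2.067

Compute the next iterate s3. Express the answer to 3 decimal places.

2.745

s3 = 2.634 − (-2.067)·(2.634 − 3.190) / (-2.067 − 8.288)
   = 2.634 − (1.14925)/(-10.35500) = 2.74499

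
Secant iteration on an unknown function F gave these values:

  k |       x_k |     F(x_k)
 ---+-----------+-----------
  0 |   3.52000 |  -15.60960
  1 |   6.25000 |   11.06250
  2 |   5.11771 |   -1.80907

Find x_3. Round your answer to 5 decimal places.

x_3 = 5.11771 − (-1.80907)·(5.11771 − 6.25000) / (-1.80907 − 11.06250)
   = 5.11771 − (2.0483919)/(-12.8715700) = 5.2768508

5.27685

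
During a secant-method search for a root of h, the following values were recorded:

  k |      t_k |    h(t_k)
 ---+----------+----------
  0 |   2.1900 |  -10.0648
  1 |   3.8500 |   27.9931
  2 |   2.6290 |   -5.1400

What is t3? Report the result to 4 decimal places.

2.8184

t3 = 2.6290 − (-5.1400)·(2.6290 − 3.8500) / (-5.1400 − 27.9931)
   = 2.6290 − (6.275940)/(-33.133100) = 2.818416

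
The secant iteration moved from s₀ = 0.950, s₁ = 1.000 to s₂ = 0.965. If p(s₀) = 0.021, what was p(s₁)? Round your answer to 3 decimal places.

The secant line through (0.950, 0.021) and (1.000, p(s₁)) crosses zero at s₂ = 0.965.
So (0.950, 0.021), (1.000, p(s₁)), (0.965, 0) are collinear:
p(s₁) = 0.021 · (1.000 − 0.965) / (0.950 − 0.965) = 0.021 · (0.03500)/(-0.01500) = -0.04900

-0.049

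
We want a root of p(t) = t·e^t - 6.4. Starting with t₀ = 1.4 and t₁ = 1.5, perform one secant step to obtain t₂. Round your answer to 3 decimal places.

p(1.4) = -0.72272, p(1.5) = 0.32253
t₂ = 1.50000 − 0.32253·(1.50000 − 1.40000) / (0.32253 − (-0.72272)) = 1.50000 − (0.03225)/(1.04525) = 1.46914

1.469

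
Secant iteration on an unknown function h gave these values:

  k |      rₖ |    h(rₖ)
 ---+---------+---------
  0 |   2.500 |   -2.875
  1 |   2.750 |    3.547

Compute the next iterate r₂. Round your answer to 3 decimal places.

r₂ = 2.750 − 3.547·(2.750 − 2.500) / (3.547 − (-2.875))
   = 2.750 − (0.88675)/(6.42200) = 2.61192

2.612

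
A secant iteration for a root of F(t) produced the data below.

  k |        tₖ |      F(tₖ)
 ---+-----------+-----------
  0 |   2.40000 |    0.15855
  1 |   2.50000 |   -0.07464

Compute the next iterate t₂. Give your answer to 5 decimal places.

t₂ = 2.50000 − (-0.07464)·(2.50000 − 2.40000) / (-0.07464 − 0.15855)
   = 2.50000 − (-0.0074640)/(-0.2331900) = 2.4679918

2.46799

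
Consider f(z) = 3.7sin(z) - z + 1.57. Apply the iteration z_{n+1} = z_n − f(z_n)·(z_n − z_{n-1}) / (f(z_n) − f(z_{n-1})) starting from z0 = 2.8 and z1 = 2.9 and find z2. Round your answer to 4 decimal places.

f(2.8) = 0.009456, f(2.9) = -0.444777
z2 = 2.900000 − (-0.444777)·(2.900000 − 2.800000) / (-0.444777 − 0.009456) = 2.900000 − (-0.044478)/(-0.454234) = 2.802082

2.8021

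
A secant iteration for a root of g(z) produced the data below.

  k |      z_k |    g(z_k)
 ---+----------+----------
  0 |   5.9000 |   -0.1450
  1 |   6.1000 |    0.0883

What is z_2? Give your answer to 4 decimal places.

z_2 = 6.1000 − 0.0883·(6.1000 − 5.9000) / (0.0883 − (-0.1450))
   = 6.1000 − (0.017660)/(0.233300) = 6.024303

6.0243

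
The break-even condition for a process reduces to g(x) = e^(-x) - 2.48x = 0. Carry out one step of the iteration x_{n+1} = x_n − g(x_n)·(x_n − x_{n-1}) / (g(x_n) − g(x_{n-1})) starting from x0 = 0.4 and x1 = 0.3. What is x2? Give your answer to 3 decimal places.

0.299

g(0.4) = -0.32168, g(0.3) = -0.00318
x2 = 0.30000 − (-0.00318)·(0.30000 − 0.40000) / (-0.00318 − (-0.32168)) = 0.30000 − (0.00032)/(0.31850) = 0.29900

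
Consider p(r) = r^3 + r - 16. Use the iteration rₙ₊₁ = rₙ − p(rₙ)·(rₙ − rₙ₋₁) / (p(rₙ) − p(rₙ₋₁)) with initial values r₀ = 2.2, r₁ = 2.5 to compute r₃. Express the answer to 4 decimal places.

2.3873

p(2.2) = -3.152000, p(2.5) = 2.125000
r₂ = 2.500000 − 2.125000·(2.500000 − 2.200000) / (2.125000 − (-3.152000)) = 2.500000 − (0.637500)/(5.277000) = 2.379193
p(2.379193) = -0.153249
r₃ = 2.379193 − (-0.153249)·(2.379193 − 2.500000) / (-0.153249 − 2.125000) = 2.379193 − (0.018514)/(-2.278249) = 2.387319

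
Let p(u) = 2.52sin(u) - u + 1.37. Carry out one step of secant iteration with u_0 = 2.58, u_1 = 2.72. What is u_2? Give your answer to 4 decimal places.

p(2.58) = 0.131988, p(2.72) = -0.318780
u_2 = 2.720000 − (-0.318780)·(2.720000 − 2.580000) / (-0.318780 − 0.131988) = 2.720000 − (-0.044629)/(-0.450768) = 2.620993

2.6210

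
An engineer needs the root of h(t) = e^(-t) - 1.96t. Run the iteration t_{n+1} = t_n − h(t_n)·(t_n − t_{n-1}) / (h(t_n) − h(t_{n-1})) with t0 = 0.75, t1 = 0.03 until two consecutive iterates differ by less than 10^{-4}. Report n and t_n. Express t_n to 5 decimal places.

n = 5, t_n = 0.35702

h(0.75) = -0.9976334, h(0.03) = 0.9116455
t2 = 0.0300000 − 0.9116455·(-0.7200000)/(1.9092790) = 0.3737867;  |Δ| = 0.3437867
h(0.3737867) = -0.0444983
t3 = 0.3737867 − (-0.0444983)·(0.3437867)/(-0.9561439) = 0.3577871;  |Δ| = 0.0159996
h(0.3577871) = -0.0020408
t4 = 0.3577871 − (-0.0020408)·(-0.0159996)/(0.0424575) = 0.3570181;  |Δ| = 0.0007691
h(0.3570181) = 0.0000045
t5 = 0.3570181 − 0.0000045·(-0.0007691)/(0.0020453) = 0.3570197;  |Δ| = 0.0000017
|t5 − t4| = 0.0000017 < 10^{-4}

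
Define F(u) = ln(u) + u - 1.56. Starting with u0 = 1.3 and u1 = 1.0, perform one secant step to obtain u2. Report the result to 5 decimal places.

F(1.3) = 0.0023643, F(1.0) = -0.5600000
u2 = 1.0000000 − (-0.5600000)·(1.0000000 − 1.3000000) / (-0.5600000 − 0.0023643) = 1.0000000 − (0.1680000)/(-0.5623643) = 1.2987388

1.29874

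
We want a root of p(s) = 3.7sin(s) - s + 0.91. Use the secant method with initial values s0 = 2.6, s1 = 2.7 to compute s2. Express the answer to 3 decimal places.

p(2.6) = 0.21736, p(2.7) = -0.20869
s2 = 2.70000 − (-0.20869)·(2.70000 − 2.60000) / (-0.20869 − 0.21736) = 2.70000 − (-0.02087)/(-0.42605) = 2.65102

2.651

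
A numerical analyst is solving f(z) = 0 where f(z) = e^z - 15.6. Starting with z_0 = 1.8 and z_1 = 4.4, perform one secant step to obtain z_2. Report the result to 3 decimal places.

f(1.8) = -9.55035, f(4.4) = 65.85087
z_2 = 4.40000 − 65.85087·(4.40000 − 1.80000) / (65.85087 − (-9.55035)) = 4.40000 − (171.21226)/(75.40122) = 2.12932

2.129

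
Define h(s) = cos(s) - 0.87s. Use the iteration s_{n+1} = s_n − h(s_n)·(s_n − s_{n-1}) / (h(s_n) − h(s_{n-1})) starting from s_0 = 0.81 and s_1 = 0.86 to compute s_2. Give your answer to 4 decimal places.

h(0.81) = -0.015202, h(0.86) = -0.095763
s_2 = 0.860000 − (-0.095763)·(0.860000 − 0.810000) / (-0.095763 − (-0.015202)) = 0.860000 − (-0.004788)/(-0.080561) = 0.800565

0.8006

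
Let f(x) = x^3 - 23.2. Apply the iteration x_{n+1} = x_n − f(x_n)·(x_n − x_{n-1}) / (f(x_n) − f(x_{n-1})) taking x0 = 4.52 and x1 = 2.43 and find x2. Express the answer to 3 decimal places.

f(4.52) = 69.14541, f(2.43) = -8.85109
x2 = 2.43000 − (-8.85109)·(2.43000 − 4.52000) / (-8.85109 − 69.14541) = 2.43000 − (18.49878)/(-77.99650) = 2.66717

2.667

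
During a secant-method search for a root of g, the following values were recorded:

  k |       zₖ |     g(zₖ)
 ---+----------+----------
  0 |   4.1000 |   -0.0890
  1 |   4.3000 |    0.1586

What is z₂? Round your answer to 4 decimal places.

z₂ = 4.3000 − 0.1586·(4.3000 − 4.1000) / (0.1586 − (-0.0890))
   = 4.3000 − (0.031720)/(0.247600) = 4.171890

4.1719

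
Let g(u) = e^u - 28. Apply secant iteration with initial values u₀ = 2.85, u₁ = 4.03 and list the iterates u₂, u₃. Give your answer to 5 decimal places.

3.17434, 3.28249

g(2.85) = -10.7122182, g(4.03) = 28.2609112
u₂ = 4.0300000 − 28.2609112·(4.0300000 − 2.8500000) / (28.2609112 − (-10.7122182)) = 4.0300000 − (33.3478753)/(38.9731294) = 3.1743367
g(3.1743367) = -4.0890448
u₃ = 3.1743367 − (-4.0890448)·(3.1743367 − 4.0300000) / (-4.0890448 − 28.2609112) = 3.1743367 − (3.4988454)/(-32.3499560) = 3.2824928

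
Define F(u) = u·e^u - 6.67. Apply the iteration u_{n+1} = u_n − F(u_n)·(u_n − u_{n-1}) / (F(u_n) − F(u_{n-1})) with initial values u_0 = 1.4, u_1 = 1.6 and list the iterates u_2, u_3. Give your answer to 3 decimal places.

F(1.4) = -0.99272, F(1.6) = 1.25485
u_2 = 1.60000 − 1.25485·(1.60000 − 1.40000) / (1.25485 − (-0.99272)) = 1.60000 − (0.25097)/(2.24757) = 1.48834
F(1.48834) = -0.07708
u_3 = 1.48834 − (-0.07708)·(1.48834 − 1.60000) / (-0.07708 − 1.25485) = 1.48834 − (0.00861)/(-1.33193) = 1.49480

1.488, 1.495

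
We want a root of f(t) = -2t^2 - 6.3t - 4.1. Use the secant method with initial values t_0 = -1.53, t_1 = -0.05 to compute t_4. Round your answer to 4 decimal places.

f(-1.53) = 0.857200, f(-0.05) = -3.790000
t_2 = -0.050000 − (-3.790000)·(-0.050000 − (-1.530000)) / (-3.790000 − 0.857200) = -0.050000 − (-5.609200)/(-4.647200) = -1.257006
f(-1.257006) = 0.659010
t_3 = -1.257006 − 0.659010·(-1.257006 − (-0.050000)) / (0.659010 − (-3.790000)) = -1.257006 − (-0.795429)/(4.449010) = -1.078218
f(-1.078218) = 0.367666
t_4 = -1.078218 − 0.367666·(-1.078218 − (-1.257006)) / (0.367666 − 0.659010) = -1.078218 − (0.065734)/(-0.291344) = -0.852594

-0.8526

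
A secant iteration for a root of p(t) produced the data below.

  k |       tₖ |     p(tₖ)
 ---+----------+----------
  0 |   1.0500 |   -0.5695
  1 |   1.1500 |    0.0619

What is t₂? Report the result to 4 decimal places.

t₂ = 1.1500 − 0.0619·(1.1500 − 1.0500) / (0.0619 − (-0.5695))
   = 1.1500 − (0.006190)/(0.631400) = 1.140196

1.1402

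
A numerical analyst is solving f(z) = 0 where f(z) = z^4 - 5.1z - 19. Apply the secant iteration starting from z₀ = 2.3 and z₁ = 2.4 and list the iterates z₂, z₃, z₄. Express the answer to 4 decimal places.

2.3586, 2.3603, 2.3603

f(2.3) = -2.745900, f(2.4) = 1.937600
z₂ = 2.400000 − 1.937600·(2.400000 − 2.300000) / (1.937600 − (-2.745900)) = 2.400000 − (0.193760)/(4.683500) = 2.358629
f(2.358629) = -0.080573
z₃ = 2.358629 − (-0.080573)·(2.358629 − 2.400000) / (-0.080573 − 1.937600) = 2.358629 − (0.003333)/(-2.018173) = 2.360281
f(2.360281) = -0.002216
z₄ = 2.360281 − (-0.002216)·(2.360281 − 2.358629) / (-0.002216 − (-0.080573)) = 2.360281 − (-0.000004)/(0.078357) = 2.360328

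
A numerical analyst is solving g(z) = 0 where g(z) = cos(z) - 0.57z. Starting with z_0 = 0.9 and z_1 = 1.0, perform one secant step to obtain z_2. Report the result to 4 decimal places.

0.9785

g(0.9) = 0.108610, g(1.0) = -0.029698
z_2 = 1.000000 − (-0.029698)·(1.000000 − 0.900000) / (-0.029698 − 0.108610) = 1.000000 − (-0.002970)/(-0.138308) = 0.978528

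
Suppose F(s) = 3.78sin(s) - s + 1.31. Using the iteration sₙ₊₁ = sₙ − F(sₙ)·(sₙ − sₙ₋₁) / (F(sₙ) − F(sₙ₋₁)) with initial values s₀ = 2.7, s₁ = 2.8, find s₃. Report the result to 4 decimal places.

2.7506

F(2.7) = 0.225496, F(2.8) = -0.223745
s₂ = 2.800000 − (-0.223745)·(2.800000 − 2.700000) / (-0.223745 − 0.225496) = 2.800000 − (-0.022374)/(-0.449241) = 2.750195
F(2.750195) = 0.001803
s₃ = 2.750195 − 0.001803·(2.750195 − 2.800000) / (0.001803 − (-0.223745)) = 2.750195 − (-0.000090)/(0.225547) = 2.750593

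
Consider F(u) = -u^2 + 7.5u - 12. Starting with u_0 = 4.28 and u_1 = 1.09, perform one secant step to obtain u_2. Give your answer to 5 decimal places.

3.44357

F(4.28) = 1.7816000, F(1.09) = -5.0131000
u_2 = 1.0900000 − (-5.0131000)·(1.0900000 − 4.2800000) / (-5.0131000 − 1.7816000) = 1.0900000 − (15.9917890)/(-6.7947000) = 3.4435681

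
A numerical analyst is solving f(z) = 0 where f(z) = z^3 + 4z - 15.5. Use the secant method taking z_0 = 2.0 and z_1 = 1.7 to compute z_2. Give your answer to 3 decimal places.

f(2.0) = 0.50000, f(1.7) = -3.78700
z_2 = 1.70000 − (-3.78700)·(1.70000 − 2.00000) / (-3.78700 − 0.50000) = 1.70000 − (1.13610)/(-4.28700) = 1.96501

1.965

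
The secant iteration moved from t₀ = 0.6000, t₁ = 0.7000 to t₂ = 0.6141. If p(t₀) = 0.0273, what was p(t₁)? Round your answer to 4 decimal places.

The secant line through (0.6000, 0.0273) and (0.7000, p(t₁)) crosses zero at t₂ = 0.6141.
So (0.6000, 0.0273), (0.7000, p(t₁)), (0.6141, 0) are collinear:
p(t₁) = 0.0273 · (0.7000 − 0.6141) / (0.6000 − 0.6141) = 0.0273 · (0.085900)/(-0.014100) = -0.166317

-0.1663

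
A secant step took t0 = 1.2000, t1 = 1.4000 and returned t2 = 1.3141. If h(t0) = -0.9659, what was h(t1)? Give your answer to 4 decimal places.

0.7272

The secant line through (1.2000, -0.9659) and (1.4000, h(t1)) crosses zero at t2 = 1.3141.
So (1.2000, -0.9659), (1.4000, h(t1)), (1.3141, 0) are collinear:
h(t1) = -0.9659 · (1.4000 − 1.3141) / (1.2000 − 1.3141) = -0.9659 · (0.085900)/(-0.114100) = 0.727176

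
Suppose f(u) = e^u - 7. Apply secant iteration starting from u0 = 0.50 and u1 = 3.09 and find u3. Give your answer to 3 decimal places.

1.563

f(0.50) = -5.35128, f(3.09) = 14.97708
u2 = 3.09000 − 14.97708·(3.09000 − 0.50000) / (14.97708 − (-5.35128)) = 3.09000 − (38.79063)/(20.32836) = 1.18180
f(1.18180) = -3.73977
u3 = 1.18180 − (-3.73977)·(1.18180 − 3.09000) / (-3.73977 − 14.97708) = 1.18180 − (7.13625)/(-18.71685) = 1.56307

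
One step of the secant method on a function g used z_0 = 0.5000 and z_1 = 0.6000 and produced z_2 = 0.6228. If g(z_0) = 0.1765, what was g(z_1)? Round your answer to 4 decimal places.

The secant line through (0.5000, 0.1765) and (0.6000, g(z_1)) crosses zero at z_2 = 0.6228.
So (0.5000, 0.1765), (0.6000, g(z_1)), (0.6228, 0) are collinear:
g(z_1) = 0.1765 · (0.6000 − 0.6228) / (0.5000 − 0.6228) = 0.1765 · (-0.022800)/(-0.122800) = 0.032770

0.0328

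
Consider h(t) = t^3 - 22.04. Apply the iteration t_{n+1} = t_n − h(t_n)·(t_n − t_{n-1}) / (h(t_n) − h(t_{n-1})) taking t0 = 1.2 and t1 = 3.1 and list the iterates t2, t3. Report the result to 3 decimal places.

2.575, 2.780

h(1.2) = -20.31200, h(3.1) = 7.75100
t2 = 3.10000 − 7.75100·(3.10000 − 1.20000) / (7.75100 − (-20.31200)) = 3.10000 − (14.72690)/(28.06300) = 2.57522
h(2.57522) = -4.96176
t3 = 2.57522 − (-4.96176)·(2.57522 − 3.10000) / (-4.96176 − 7.75100) = 2.57522 − (2.60383)/(-12.71276) = 2.78004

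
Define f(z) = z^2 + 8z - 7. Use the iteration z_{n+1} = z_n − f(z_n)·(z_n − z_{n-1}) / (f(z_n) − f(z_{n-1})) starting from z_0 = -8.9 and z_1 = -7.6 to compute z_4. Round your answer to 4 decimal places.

-8.7958

f(-8.9) = 1.010000, f(-7.6) = -10.040000
z_2 = -7.600000 − (-10.040000)·(-7.600000 − (-8.900000)) / (-10.040000 − 1.010000) = -7.600000 − (-13.052000)/(-11.050000) = -8.781176
f(-8.781176) = -0.140352
z_3 = -8.781176 − (-0.140352)·(-8.781176 − (-7.600000)) / (-0.140352 − (-10.040000)) = -8.781176 − (0.165780)/(9.899648) = -8.797923
f(-8.797923) = 0.020060
z_4 = -8.797923 − 0.020060·(-8.797923 − (-8.781176)) / (0.020060 − (-0.140352)) = -8.797923 − (-0.000336)/(0.160412) = -8.795828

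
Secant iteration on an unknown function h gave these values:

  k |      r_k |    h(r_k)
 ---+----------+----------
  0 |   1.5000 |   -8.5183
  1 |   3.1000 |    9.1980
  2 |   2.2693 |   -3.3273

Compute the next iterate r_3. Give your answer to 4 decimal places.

r_3 = 2.2693 − (-3.3273)·(2.2693 − 3.1000) / (-3.3273 − 9.1980)
   = 2.2693 − (2.763988)/(-12.525300) = 2.489972

2.4900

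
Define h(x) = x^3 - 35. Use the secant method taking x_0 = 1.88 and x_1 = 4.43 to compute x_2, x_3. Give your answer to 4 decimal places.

2.7805, 3.1209

h(1.88) = -28.355328, h(4.43) = 51.938307
x_2 = 4.430000 − 51.938307·(4.430000 − 1.880000) / (51.938307 − (-28.355328)) = 4.430000 − (132.442683)/(80.293635) = 2.780521
h(2.780521) = -13.502971
x_3 = 2.780521 − (-13.502971)·(2.780521 − 4.430000) / (-13.502971 − 51.938307) = 2.780521 − (22.272871)/(-65.441278) = 3.120870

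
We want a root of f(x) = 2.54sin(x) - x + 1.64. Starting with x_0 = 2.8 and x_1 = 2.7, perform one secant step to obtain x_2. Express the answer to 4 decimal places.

2.7076

f(2.8) = -0.309130, f(2.7) = 0.025545
x_2 = 2.700000 − 0.025545·(2.700000 − 2.800000) / (0.025545 − (-0.309130)) = 2.700000 − (-0.002554)/(0.334675) = 2.707633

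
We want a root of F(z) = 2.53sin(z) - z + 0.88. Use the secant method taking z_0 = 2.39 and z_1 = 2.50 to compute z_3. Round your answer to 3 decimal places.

2.465

F(2.39) = 0.21749, F(2.50) = -0.10587
z_2 = 2.50000 − (-0.10587)·(2.50000 − 2.39000) / (-0.10587 − 0.21749) = 2.50000 − (-0.01165)/(-0.32336) = 2.46399
F(2.46399) = 0.00215
z_3 = 2.46399 − 0.00215·(2.46399 − 2.50000) / (0.00215 − (-0.10587)) = 2.46399 − (-0.00008)/(0.10801) = 2.46470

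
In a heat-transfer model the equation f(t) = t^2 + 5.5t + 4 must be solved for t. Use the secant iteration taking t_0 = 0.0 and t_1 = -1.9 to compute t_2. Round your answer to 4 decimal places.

f(0.0) = 4.000000, f(-1.9) = -2.840000
t_2 = -1.900000 − (-2.840000)·(-1.900000 − 0.000000) / (-2.840000 − 4.000000) = -1.900000 − (5.396000)/(-6.840000) = -1.111111

-1.1111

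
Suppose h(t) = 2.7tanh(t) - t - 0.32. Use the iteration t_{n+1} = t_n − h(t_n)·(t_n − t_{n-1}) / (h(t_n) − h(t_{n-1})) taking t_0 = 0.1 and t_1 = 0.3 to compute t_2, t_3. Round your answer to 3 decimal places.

h(0.1) = -0.15090, h(0.3) = 0.16654
t_2 = 0.30000 − 0.16654·(0.30000 − 0.10000) / (0.16654 − (-0.15090)) = 0.30000 − (0.03331)/(0.31744) = 0.19507
h(0.19507) = 0.00504
t_3 = 0.19507 − 0.00504·(0.19507 − 0.30000) / (0.00504 − 0.16654) = 0.19507 − (-0.00053)/(-0.16150) = 0.19180

0.195, 0.192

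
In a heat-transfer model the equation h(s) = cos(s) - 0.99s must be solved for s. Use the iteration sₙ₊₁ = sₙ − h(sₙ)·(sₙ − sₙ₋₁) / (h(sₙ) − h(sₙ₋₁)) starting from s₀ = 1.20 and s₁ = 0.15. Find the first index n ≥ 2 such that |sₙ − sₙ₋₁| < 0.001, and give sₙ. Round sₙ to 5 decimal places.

h(1.20) = -0.8256422, h(0.15) = 0.8402711
s₂ = 0.1500000 − 0.8402711·(-1.0500000)/(1.6659133) = 0.6796102;  |Δ| = 0.5296102
h(0.6796102) = 0.1050037
s₃ = 0.6796102 − 0.1050037·(0.5296102)/(-0.7352674) = 0.7552439;  |Δ| = 0.0756338
h(0.7552439) = -0.0195871
s₄ = 0.7552439 − (-0.0195871)·(0.0756338)/(-0.1245909) = 0.7433534;  |Δ| = 0.0118905
h(0.7433534) = 0.0002834
s₅ = 0.7433534 − 0.0002834·(-0.0118905)/(0.0198705) = 0.7435230;  |Δ| = 0.0001696
|s₅ − s₄| = 0.0001696 < 0.001

n = 5, sₙ = 0.74352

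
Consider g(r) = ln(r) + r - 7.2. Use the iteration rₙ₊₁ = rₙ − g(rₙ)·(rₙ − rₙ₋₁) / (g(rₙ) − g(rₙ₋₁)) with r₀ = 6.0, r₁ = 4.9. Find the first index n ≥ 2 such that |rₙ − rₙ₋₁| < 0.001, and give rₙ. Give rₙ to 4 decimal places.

g(6.0) = 0.591759, g(4.9) = -0.710765
r₂ = 4.900000 − (-0.710765)·(-1.100000)/(-1.302524) = 5.500251;  |Δ| = 0.600251
g(5.500251) = 0.005045
r₃ = 5.500251 − 0.005045·(0.600251)/(0.715809) = 5.496021;  |Δ| = 0.004230
g(5.496021) = 0.000045
r₄ = 5.496021 − 0.000045·(-0.004230)/(-0.005000) = 5.495983;  |Δ| = 0.000038
|r₄ − r₃| = 0.000038 < 0.001

n = 4, rₙ = 5.4960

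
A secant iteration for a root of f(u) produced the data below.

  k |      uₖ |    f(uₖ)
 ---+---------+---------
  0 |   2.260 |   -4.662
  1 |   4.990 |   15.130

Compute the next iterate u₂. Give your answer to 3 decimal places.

2.903

u₂ = 4.990 − 15.130·(4.990 − 2.260) / (15.130 − (-4.662))
   = 4.990 − (41.30490)/(19.79200) = 2.90305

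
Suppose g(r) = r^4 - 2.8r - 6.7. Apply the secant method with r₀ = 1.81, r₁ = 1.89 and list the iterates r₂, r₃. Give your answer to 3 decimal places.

g(1.81) = -1.03517, g(1.89) = 0.76790
r₂ = 1.89000 − 0.76790·(1.89000 − 1.81000) / (0.76790 − (-1.03517)) = 1.89000 − (0.06143)/(1.80307) = 1.85593
g(1.85593) = -0.03221
r₃ = 1.85593 − (-0.03221)·(1.85593 − 1.89000) / (-0.03221 − 0.76790) = 1.85593 − (0.00110)/(-0.80010) = 1.85730

1.856, 1.857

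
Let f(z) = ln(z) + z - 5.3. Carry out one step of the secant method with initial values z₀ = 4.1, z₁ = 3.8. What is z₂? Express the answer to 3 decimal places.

f(4.1) = 0.21099, f(3.8) = -0.16500
z₂ = 3.80000 − (-0.16500)·(3.80000 − 4.10000) / (-0.16500 − 0.21099) = 3.80000 − (0.04950)/(-0.37599) = 3.93165

3.932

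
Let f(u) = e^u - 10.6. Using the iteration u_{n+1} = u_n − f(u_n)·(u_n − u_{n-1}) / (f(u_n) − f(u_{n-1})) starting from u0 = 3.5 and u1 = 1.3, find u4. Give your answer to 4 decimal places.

2.2564

f(3.5) = 22.515452, f(1.3) = -6.930703
u2 = 1.300000 − (-6.930703)·(1.300000 − 3.500000) / (-6.930703 − 22.515452) = 1.300000 − (15.247547)/(-29.446155) = 1.817811
f(1.817811) = -4.441636
u3 = 1.817811 − (-4.441636)·(1.817811 − 1.300000) / (-4.441636 − (-6.930703)) = 1.817811 − (-2.299929)/(2.489067) = 2.741823
f(2.741823) = 4.915250
u4 = 2.741823 − 4.915250·(2.741823 − 1.817811) / (4.915250 − (-4.441636)) = 2.741823 − (4.541751)/(9.356886) = 2.256432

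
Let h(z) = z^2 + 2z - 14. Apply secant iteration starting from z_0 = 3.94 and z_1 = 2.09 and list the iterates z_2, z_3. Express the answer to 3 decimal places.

2.769, 2.885

h(3.94) = 9.40360, h(2.09) = -5.45190
z_2 = 2.09000 − (-5.45190)·(2.09000 − 3.94000) / (-5.45190 − 9.40360) = 2.09000 − (10.08602)/(-14.85550) = 2.76894
h(2.76894) = -0.79508
z_3 = 2.76894 − (-0.79508)·(2.76894 − 2.09000) / (-0.79508 − (-5.45190)) = 2.76894 − (-0.53981)/(4.65682) = 2.88486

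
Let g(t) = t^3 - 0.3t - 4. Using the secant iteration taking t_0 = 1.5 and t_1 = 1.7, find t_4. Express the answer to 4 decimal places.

g(1.5) = -1.075000, g(1.7) = 0.403000
t_2 = 1.700000 − 0.403000·(1.700000 − 1.500000) / (0.403000 − (-1.075000)) = 1.700000 − (0.080600)/(1.478000) = 1.645467
g(1.645467) = -0.038438
t_3 = 1.645467 − (-0.038438)·(1.645467 − 1.700000) / (-0.038438 − 0.403000) = 1.645467 − (0.002096)/(-0.441438) = 1.650215
g(1.650215) = -0.001181
t_4 = 1.650215 − (-0.001181)·(1.650215 − 1.645467) / (-0.001181 − (-0.038438)) = 1.650215 − (-0.000006)/(0.037257) = 1.650366

1.6504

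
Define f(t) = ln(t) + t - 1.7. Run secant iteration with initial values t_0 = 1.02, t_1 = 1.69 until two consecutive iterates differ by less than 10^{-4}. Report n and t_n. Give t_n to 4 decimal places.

n = 5, t_n = 1.3788

f(1.02) = -0.660197, f(1.69) = 0.514729
t_2 = 1.690000 − 0.514729·(0.670000)/(1.174926) = 1.396477;  |Δ| = 0.293523
f(1.396477) = 0.030429
t_3 = 1.396477 − 0.030429·(-0.293523)/(-0.484299) = 1.378034;  |Δ| = 0.018442
f(1.378034) = -0.001308
t_4 = 1.378034 − (-0.001308)·(-0.018442)/(-0.031737) = 1.378794;  |Δ| = 0.000760
f(1.378794) = 0.000004
t_5 = 1.378794 − 0.000004·(0.000760)/(0.001311) = 1.378792;  |Δ| = 0.000002
|t_5 − t_4| = 0.000002 < 10^{-4}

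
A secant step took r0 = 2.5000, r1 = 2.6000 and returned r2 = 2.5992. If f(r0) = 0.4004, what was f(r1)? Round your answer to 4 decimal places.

The secant line through (2.5000, 0.4004) and (2.6000, f(r1)) crosses zero at r2 = 2.5992.
So (2.5000, 0.4004), (2.6000, f(r1)), (2.5992, 0) are collinear:
f(r1) = 0.4004 · (2.6000 − 2.5992) / (2.5000 − 2.5992) = 0.4004 · (0.000800)/(-0.099200) = -0.003229

-0.0032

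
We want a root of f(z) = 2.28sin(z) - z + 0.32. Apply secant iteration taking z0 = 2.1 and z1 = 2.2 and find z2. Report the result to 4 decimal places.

2.1837

f(2.1) = 0.188117, f(2.2) = -0.036628
z2 = 2.200000 − (-0.036628)·(2.200000 − 2.100000) / (-0.036628 − 0.188117) = 2.200000 − (-0.003663)/(-0.224746) = 2.183702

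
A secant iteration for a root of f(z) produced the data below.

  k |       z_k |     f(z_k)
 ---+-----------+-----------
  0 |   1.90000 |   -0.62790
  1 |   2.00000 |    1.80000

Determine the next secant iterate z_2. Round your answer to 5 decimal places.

1.92586

z_2 = 2.00000 − 1.80000·(2.00000 − 1.90000) / (1.80000 − (-0.62790))
   = 2.00000 − (0.1800000)/(2.4279000) = 1.9258619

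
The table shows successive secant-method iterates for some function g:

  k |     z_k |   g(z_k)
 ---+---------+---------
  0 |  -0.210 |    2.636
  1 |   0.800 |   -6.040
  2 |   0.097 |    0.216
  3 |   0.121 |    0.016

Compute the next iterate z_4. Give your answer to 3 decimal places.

z_4 = 0.121 − 0.016·(0.121 − 0.097) / (0.016 − 0.216)
   = 0.121 − (0.00038)/(-0.20000) = 0.12292

0.123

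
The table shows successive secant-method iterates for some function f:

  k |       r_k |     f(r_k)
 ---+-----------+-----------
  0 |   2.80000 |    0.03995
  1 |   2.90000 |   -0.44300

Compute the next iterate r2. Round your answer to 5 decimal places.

2.80827

r2 = 2.90000 − (-0.44300)·(2.90000 − 2.80000) / (-0.44300 − 0.03995)
   = 2.90000 − (-0.0443000)/(-0.4829500) = 2.8082721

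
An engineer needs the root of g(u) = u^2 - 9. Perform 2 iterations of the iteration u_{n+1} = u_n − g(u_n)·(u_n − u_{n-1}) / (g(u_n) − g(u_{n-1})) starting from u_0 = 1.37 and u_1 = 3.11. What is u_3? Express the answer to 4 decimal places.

g(1.37) = -7.123100, g(3.11) = 0.672100
u_2 = 3.110000 − 0.672100·(3.110000 − 1.370000) / (0.672100 − (-7.123100)) = 3.110000 − (1.169454)/(7.795200) = 2.959978
g(2.959978) = -0.238532
u_3 = 2.959978 − (-0.238532)·(2.959978 − 3.110000) / (-0.238532 − 0.672100) = 2.959978 − (0.035785)/(-0.910632) = 2.999275

2.9993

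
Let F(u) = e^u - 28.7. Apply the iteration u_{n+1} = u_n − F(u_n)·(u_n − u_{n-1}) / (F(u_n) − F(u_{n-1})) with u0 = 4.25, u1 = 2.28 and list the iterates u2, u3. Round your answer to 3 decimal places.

F(4.25) = 41.40541, F(2.28) = -18.92332
u2 = 2.28000 − (-18.92332)·(2.28000 − 4.25000) / (-18.92332 − 41.40541) = 2.28000 − (37.27894)/(-60.32873) = 2.89793
F(2.89793) = -10.56343
u3 = 2.89793 − (-10.56343)·(2.89793 − 2.28000) / (-10.56343 − (-18.92332)) = 2.89793 − (-6.52746)/(8.35989) = 3.67874

2.898, 3.679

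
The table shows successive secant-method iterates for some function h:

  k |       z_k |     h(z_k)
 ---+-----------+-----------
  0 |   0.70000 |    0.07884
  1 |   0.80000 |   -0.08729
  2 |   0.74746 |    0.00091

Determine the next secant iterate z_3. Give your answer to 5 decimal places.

z_3 = 0.74746 − 0.00091·(0.74746 − 0.80000) / (0.00091 − (-0.08729))
   = 0.74746 − (-0.0000478)/(0.0882000) = 0.7480021

0.74800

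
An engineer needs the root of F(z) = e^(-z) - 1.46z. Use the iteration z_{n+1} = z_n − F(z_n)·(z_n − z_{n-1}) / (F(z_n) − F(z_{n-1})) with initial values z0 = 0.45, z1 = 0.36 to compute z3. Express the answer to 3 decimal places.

0.441

F(0.45) = -0.01937, F(0.36) = 0.17208
z2 = 0.36000 − 0.17208·(0.36000 − 0.45000) / (0.17208 − (-0.01937)) = 0.36000 − (-0.01549)/(0.19145) = 0.44089
F(0.44089) = -0.00024
z3 = 0.44089 − (-0.00024)·(0.44089 − 0.36000) / (-0.00024 − 0.17208) = 0.44089 − (-0.00002)/(-0.17232) = 0.44078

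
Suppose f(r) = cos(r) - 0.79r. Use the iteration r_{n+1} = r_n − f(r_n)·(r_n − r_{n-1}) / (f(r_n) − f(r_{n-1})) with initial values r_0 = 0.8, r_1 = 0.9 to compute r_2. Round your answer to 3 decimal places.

f(0.8) = 0.06471, f(0.9) = -0.08939
r_2 = 0.90000 − (-0.08939)·(0.90000 − 0.80000) / (-0.08939 − 0.06471) = 0.90000 − (-0.00894)/(-0.15410) = 0.84199

0.842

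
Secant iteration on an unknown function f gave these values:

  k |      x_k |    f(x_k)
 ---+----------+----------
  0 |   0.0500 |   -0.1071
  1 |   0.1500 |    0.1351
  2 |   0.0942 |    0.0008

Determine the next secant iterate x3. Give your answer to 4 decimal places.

x3 = 0.0942 − 0.0008·(0.0942 − 0.1500) / (0.0008 − 0.1351)
   = 0.0942 − (-0.000045)/(-0.134300) = 0.093868

0.0939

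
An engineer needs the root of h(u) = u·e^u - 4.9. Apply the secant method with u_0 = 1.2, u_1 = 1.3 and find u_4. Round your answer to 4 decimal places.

1.3152

h(1.2) = -0.915860, h(1.3) = -0.129914
u_2 = 1.300000 − (-0.129914)·(1.300000 − 1.200000) / (-0.129914 − (-0.915860)) = 1.300000 − (-0.012991)/(0.785945) = 1.316530
h(1.316530) = 0.011252
u_3 = 1.316530 − 0.011252·(1.316530 − 1.300000) / (0.011252 − (-0.129914)) = 1.316530 − (0.000186)/(0.141167) = 1.315212
h(1.315212) = -0.000123
u_4 = 1.315212 − (-0.000123)·(1.315212 − 1.316530) / (-0.000123 − 0.011252) = 1.315212 − (0.000000)/(-0.011375) = 1.315226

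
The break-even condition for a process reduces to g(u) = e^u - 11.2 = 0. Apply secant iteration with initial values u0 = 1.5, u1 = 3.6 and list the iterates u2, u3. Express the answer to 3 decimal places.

g(1.5) = -6.71831, g(3.6) = 25.39823
u2 = 3.60000 − 25.39823·(3.60000 − 1.50000) / (25.39823 − (-6.71831)) = 3.60000 − (53.33629)/(32.11655) = 1.93929
g(1.93929) = -4.24619
u3 = 1.93929 − (-4.24619)·(1.93929 − 3.60000) / (-4.24619 − 25.39823) = 1.93929 − (7.05170)/(-29.64443) = 2.17717

1.939, 2.177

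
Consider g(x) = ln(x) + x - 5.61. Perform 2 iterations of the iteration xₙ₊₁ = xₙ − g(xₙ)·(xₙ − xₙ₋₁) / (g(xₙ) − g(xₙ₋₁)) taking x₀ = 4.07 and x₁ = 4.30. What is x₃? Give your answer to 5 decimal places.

g(4.07) = -0.1363570, g(4.30) = 0.1486150
x₂ = 4.3000000 − 0.1486150·(4.3000000 − 4.0700000) / (0.1486150 − (-0.1363570)) = 4.3000000 − (0.0341815)/(0.2849720) = 4.1800533
g(4.1800533) = 0.0003773
x₃ = 4.1800533 − 0.0003773·(4.1800533 − 4.3000000) / (0.0003773 − 0.1486150) = 4.1800533 − (-0.0000453)/(-0.1482377) = 4.1797480

4.17975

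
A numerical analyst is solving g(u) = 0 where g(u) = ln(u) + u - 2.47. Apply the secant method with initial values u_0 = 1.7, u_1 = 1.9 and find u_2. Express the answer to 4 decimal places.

1.8538

g(1.7) = -0.239372, g(1.9) = 0.071854
u_2 = 1.900000 − 0.071854·(1.900000 − 1.700000) / (0.071854 − (-0.239372)) = 1.900000 − (0.014371)/(0.311226) = 1.853825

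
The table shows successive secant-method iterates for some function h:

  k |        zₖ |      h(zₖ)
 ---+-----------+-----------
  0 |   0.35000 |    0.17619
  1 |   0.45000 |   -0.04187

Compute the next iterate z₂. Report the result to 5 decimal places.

z₂ = 0.45000 − (-0.04187)·(0.45000 − 0.35000) / (-0.04187 − 0.17619)
   = 0.45000 − (-0.0041870)/(-0.2180600) = 0.4307989

0.43080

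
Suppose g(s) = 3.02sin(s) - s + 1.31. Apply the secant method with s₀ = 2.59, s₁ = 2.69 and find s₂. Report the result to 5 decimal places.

2.67298

g(2.59) = 0.3026139, g(2.69) = -0.0620748
s₂ = 2.6900000 − (-0.0620748)·(2.6900000 − 2.5900000) / (-0.0620748 − 0.3026139) = 2.6900000 − (-0.0062075)/(-0.3646887) = 2.6729787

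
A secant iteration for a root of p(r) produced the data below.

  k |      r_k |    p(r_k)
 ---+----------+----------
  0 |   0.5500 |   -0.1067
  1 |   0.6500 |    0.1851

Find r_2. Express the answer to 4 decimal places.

0.5866

r_2 = 0.6500 − 0.1851·(0.6500 − 0.5500) / (0.1851 − (-0.1067))
   = 0.6500 − (0.018510)/(0.291800) = 0.586566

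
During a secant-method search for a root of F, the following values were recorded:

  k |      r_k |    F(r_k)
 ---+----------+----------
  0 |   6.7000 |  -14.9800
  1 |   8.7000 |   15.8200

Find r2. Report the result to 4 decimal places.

7.6727

r2 = 8.7000 − 15.8200·(8.7000 − 6.7000) / (15.8200 − (-14.9800))
   = 8.7000 − (31.640000)/(30.800000) = 7.672727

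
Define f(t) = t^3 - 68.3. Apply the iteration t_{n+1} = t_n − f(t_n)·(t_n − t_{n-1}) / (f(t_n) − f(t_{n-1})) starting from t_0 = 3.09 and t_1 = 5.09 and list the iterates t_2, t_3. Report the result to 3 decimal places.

3.848, 4.036

f(3.09) = -38.79637, f(5.09) = 63.57223
t_2 = 5.09000 − 63.57223·(5.09000 − 3.09000) / (63.57223 − (-38.79637)) = 5.09000 − (127.14446)/(102.36860) = 3.84797
f(3.84797) = -11.32342
t_3 = 3.84797 − (-11.32342)·(3.84797 − 5.09000) / (-11.32342 − 63.57223) = 3.84797 − (14.06398)/(-74.89565) = 4.03576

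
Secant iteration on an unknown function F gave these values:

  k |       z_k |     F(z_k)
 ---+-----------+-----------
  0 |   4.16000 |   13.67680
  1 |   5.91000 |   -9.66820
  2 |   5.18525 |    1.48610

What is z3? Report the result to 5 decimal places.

5.28181

z3 = 5.18525 − 1.48610·(5.18525 − 5.91000) / (1.48610 − (-9.66820))
   = 5.18525 − (-1.0770510)/(11.1543000) = 5.2818093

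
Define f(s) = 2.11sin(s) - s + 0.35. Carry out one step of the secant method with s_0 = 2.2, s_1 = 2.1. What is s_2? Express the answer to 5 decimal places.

2.13313

f(2.2) = -0.1440726, f(2.1) = 0.0713718
s_2 = 2.1000000 − 0.0713718·(2.1000000 − 2.2000000) / (0.0713718 − (-0.1440726)) = 2.1000000 − (-0.0071372)/(0.2154444) = 2.1331277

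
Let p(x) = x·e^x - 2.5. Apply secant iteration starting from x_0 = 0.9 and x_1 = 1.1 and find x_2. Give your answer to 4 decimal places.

0.9525

p(0.9) = -0.286357, p(1.1) = 0.804583
x_2 = 1.100000 − 0.804583·(1.100000 − 0.900000) / (0.804583 − (-0.286357)) = 1.100000 − (0.160917)/(1.090940) = 0.952497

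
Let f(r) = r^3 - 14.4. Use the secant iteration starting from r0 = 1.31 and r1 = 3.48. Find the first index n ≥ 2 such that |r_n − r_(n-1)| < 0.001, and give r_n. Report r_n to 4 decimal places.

n = 7, r_n = 2.4329

f(1.31) = -12.151909, f(3.48) = 27.744192
r2 = 3.480000 − 27.744192·(2.170000)/(39.896101) = 1.970958;  |Δ| = 1.509042
f(1.970958) = -6.743469
r3 = 1.970958 − (-6.743469)·(-1.509042)/(-34.487661) = 2.266025;  |Δ| = 0.295067
f(2.266025) = -2.764256
r4 = 2.266025 − (-2.764256)·(0.295067)/(3.979213) = 2.471001;  |Δ| = 0.204976
f(2.471001) = 0.687545
r5 = 2.471001 − 0.687545·(0.204976)/(3.451801) = 2.430173;  |Δ| = 0.040828
f(2.430173) = -0.048033
r6 = 2.430173 − (-0.048033)·(-0.040828)/(-0.735578) = 2.432839;  |Δ| = 0.002666
f(2.432839) = -0.000746
r7 = 2.432839 − (-0.000746)·(0.002666)/(0.047287) = 2.432881;  |Δ| = 0.000042
|r7 − r6| = 0.000042 < 0.001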